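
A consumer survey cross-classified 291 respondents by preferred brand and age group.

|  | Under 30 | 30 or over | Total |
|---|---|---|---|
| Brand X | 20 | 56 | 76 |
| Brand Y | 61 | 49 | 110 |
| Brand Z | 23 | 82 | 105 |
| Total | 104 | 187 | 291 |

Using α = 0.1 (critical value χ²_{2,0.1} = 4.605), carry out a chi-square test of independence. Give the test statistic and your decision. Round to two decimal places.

Grand total N = 291.
Expected counts (row total × column total / N):
  Brand X, Under 30: 76×104/291 = 27.162
  Brand X, 30 or over: 76×187/291 = 48.838
  Brand Y, Under 30: 110×104/291 = 39.313
  Brand Y, 30 or over: 110×187/291 = 70.687
  Brand Z, Under 30: 105×104/291 = 37.526
  Brand Z, 30 or over: 105×187/291 = 67.474
Contributions (O − E)²/E:
  (20 − 27.162)²/27.162 = 1.8885
  (56 − 48.838)²/48.838 = 1.0503
  (61 − 39.313)²/39.313 = 11.9636
  (49 − 70.687)²/70.687 = 6.6536
  (23 − 37.526)²/37.526 = 5.6229
  (82 − 67.474)²/67.474 = 3.1272
χ² = 1.8885 + 1.0503 + 11.9636 + 6.6536 + 5.6229 + 3.1272 = 30.31
df = (3−1)(2−1) = 2. Since 30.31 > 4.605, reject the null hypothesis of independence at α = 0.1.

30.31; reject H₀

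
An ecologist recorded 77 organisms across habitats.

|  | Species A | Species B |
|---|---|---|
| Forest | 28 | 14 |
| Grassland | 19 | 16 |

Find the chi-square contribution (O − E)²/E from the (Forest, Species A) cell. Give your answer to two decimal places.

Row total (Forest) = 42; column total (Species A) = 47; N = 77.
Expected count E = 42 × 47 / 77 = 25.636.
Contribution = (O − E)²/E = (28 − 25.636)² / 25.636 = 0.22.

0.22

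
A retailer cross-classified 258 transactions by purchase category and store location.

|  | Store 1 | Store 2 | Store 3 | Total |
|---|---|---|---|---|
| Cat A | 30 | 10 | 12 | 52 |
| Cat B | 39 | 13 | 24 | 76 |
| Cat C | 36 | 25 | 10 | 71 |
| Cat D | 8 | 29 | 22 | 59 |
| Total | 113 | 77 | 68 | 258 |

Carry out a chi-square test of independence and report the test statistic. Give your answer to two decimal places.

Grand total N = 258.
Expected counts (row total × column total / N):
  Cat A, Store 1: 52×113/258 = 22.775
  Cat A, Store 2: 52×77/258 = 15.519
  Cat A, Store 3: 52×68/258 = 13.705
  Cat B, Store 1: 76×113/258 = 33.287
  Cat B, Store 2: 76×77/258 = 22.682
  Cat B, Store 3: 76×68/258 = 20.031
  Cat C, Store 1: 71×113/258 = 31.097
  Cat C, Store 2: 71×77/258 = 21.190
  Cat C, Store 3: 71×68/258 = 18.713
  Cat D, Store 1: 59×113/258 = 25.841
  Cat D, Store 2: 59×77/258 = 17.609
  Cat D, Store 3: 59×68/258 = 15.550
Contributions (O − E)²/E:
  (30 − 22.775)²/22.775 = 2.2920
  (10 − 15.519)²/15.519 = 1.9627
  (12 − 13.705)²/13.705 = 0.2121
  (39 − 33.287)²/33.287 = 0.9805
  (13 − 22.682)²/22.682 = 4.1328
  (24 − 20.031)²/20.031 = 0.7864
  (36 − 31.097)²/31.097 = 0.7730
  (25 − 21.190)²/21.190 = 0.6850
  (10 − 18.713)²/18.713 = 4.0569
  (8 − 25.841)²/25.841 = 12.3177
  (29 − 17.609)²/17.609 = 7.3687
  (22 − 15.550)²/15.550 = 2.6754
χ² = 2.2920 + 1.9627 + 0.2121 + 0.9805 + 4.1328 + 0.7864 + 0.7730 + 0.6850 + 4.0569 + 12.3177 + 7.3687 + 2.6754 = 38.24

38.24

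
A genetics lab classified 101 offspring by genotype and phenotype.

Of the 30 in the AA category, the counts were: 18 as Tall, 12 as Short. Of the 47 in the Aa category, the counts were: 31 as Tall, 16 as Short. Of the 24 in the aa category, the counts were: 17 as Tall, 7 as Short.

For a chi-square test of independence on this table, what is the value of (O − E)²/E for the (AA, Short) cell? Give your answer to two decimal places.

Row total (AA) = 30; column total (Short) = 35; N = 101.
Expected count E = 30 × 35 / 101 = 10.396.
Contribution = (O − E)²/E = (12 − 10.396)² / 10.396 = 0.25.

0.25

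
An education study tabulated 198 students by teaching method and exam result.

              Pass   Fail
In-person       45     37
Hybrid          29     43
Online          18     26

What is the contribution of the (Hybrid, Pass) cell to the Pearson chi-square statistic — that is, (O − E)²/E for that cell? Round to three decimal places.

0.593

Row total (Hybrid) = 72; column total (Pass) = 92; N = 198.
Expected count E = 72 × 92 / 198 = 33.4545.
Contribution = (O − E)²/E = (29 − 33.4545)² / 33.4545 = 0.593.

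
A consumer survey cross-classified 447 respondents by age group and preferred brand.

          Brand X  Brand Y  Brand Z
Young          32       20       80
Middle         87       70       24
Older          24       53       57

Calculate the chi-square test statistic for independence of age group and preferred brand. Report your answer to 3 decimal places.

Row totals: 132, 181, 134. Column totals: 143, 143, 161. Grand total N = 447.
Expected counts (row total × column total / N):
  Young, Brand X: 132×143/447 = 42.2282
  Young, Brand Y: 132×143/447 = 42.2282
  Young, Brand Z: 132×161/447 = 47.5436
  Middle, Brand X: 181×143/447 = 57.9038
  Middle, Brand Y: 181×143/447 = 57.9038
  Middle, Brand Z: 181×161/447 = 65.1924
  Older, Brand X: 134×143/447 = 42.8680
  Older, Brand Y: 134×143/447 = 42.8680
  Older, Brand Z: 134×161/447 = 48.2640
Contributions (O − E)²/E:
  (32 − 42.2282)²/42.2282 = 2.4774
  (20 − 42.2282)²/42.2282 = 11.7005
  (80 − 47.5436)²/47.5436 = 22.1569
  (87 − 57.9038)²/57.9038 = 14.6206
  (70 − 57.9038)²/57.9038 = 2.5269
  (24 − 65.1924)²/65.1924 = 26.0278
  (24 − 42.8680)²/42.8680 = 8.3046
  (53 − 42.8680)²/42.8680 = 2.3947
  (57 − 48.2640)²/48.2640 = 1.5813
χ² = 2.4774 + 11.7005 + 22.1569 + 14.6206 + 2.5269 + 26.0278 + 8.3046 + 2.3947 + 1.5813 = 91.791

91.791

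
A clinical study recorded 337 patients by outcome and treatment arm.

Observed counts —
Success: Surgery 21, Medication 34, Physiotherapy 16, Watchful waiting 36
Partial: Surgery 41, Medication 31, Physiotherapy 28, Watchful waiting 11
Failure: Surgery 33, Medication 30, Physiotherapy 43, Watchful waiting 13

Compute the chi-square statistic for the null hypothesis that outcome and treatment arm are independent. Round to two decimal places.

38.61

Row totals: 107, 111, 119. Column totals: 95, 95, 87, 60. Grand total N = 337.
Expected counts (row total × column total / N):
  Success, Surgery: 107×95/337 = 30.163
  Success, Medication: 107×95/337 = 30.163
  Success, Physiotherapy: 107×87/337 = 27.623
  Success, Watchful waiting: 107×60/337 = 19.050
  Partial, Surgery: 111×95/337 = 31.291
  Partial, Medication: 111×95/337 = 31.291
  Partial, Physiotherapy: 111×87/337 = 28.656
  Partial, Watchful waiting: 111×60/337 = 19.763
  Failure, Surgery: 119×95/337 = 33.546
  Failure, Medication: 119×95/337 = 33.546
  Failure, Physiotherapy: 119×87/337 = 30.721
  Failure, Watchful waiting: 119×60/337 = 21.187
Contributions (O − E)²/E:
  (21 − 30.163)²/30.163 = 2.7836
  (34 − 30.163)²/30.163 = 0.4881
  (16 − 27.623)²/27.623 = 4.8906
  (36 − 19.050)²/19.050 = 15.0815
  (41 − 31.291)²/31.291 = 3.0125
  (31 − 31.291)²/31.291 = 0.0027
  (28 − 28.656)²/28.656 = 0.0150
  (11 − 19.763)²/19.763 = 3.8856
  (33 − 33.546)²/33.546 = 0.0089
  (30 − 33.546)²/33.546 = 0.3748
  (43 − 30.721)²/30.721 = 4.9078
  (13 − 21.187)²/21.187 = 3.1636
χ² = 2.7836 + 0.4881 + 4.8906 + 15.0815 + 3.0125 + 0.0027 + 0.0150 + 3.8856 + 0.0089 + 0.3748 + 4.9078 + 3.1636 = 38.61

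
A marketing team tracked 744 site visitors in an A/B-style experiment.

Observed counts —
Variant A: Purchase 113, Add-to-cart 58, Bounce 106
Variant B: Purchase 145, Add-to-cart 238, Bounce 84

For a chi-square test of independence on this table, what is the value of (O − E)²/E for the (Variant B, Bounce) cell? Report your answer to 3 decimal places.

10.425

Row total (Variant B) = 467; column total (Bounce) = 190; N = 744.
Expected count E = 467 × 190 / 744 = 119.26075.
Contribution = (O − E)²/E = (84 − 119.26075)² / 119.26075 = 10.425.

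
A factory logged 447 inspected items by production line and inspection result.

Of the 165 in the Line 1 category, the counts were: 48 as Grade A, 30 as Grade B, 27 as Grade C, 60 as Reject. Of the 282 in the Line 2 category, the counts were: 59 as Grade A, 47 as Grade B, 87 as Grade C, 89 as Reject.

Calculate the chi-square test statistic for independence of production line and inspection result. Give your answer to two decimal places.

Row totals: 165, 282. Column totals: 107, 77, 114, 149. Grand total N = 447.
Expected counts (row total × column total / N):
  Line 1, Grade A: 165×107/447 = 39.497
  Line 1, Grade B: 165×77/447 = 28.423
  Line 1, Grade C: 165×114/447 = 42.081
  Line 1, Reject: 165×149/447 = 55.000
  Line 2, Grade A: 282×107/447 = 67.503
  Line 2, Grade B: 282×77/447 = 48.577
  Line 2, Grade C: 282×114/447 = 71.919
  Line 2, Reject: 282×149/447 = 94.000
Contributions (O − E)²/E:
  (48 − 39.497)²/39.497 = 1.8305
  (30 − 28.423)²/28.423 = 0.0875
  (27 − 42.081)²/42.081 = 5.4047
  (60 − 55.000)²/55.000 = 0.4545
  (59 − 67.503)²/67.503 = 1.0711
  (47 − 48.577)²/48.577 = 0.0512
  (87 − 71.919)²/71.919 = 3.1624
  (89 − 94.000)²/94.000 = 0.2660
χ² = 1.8305 + 0.0875 + 5.4047 + 0.4545 + 1.0711 + 0.0512 + 3.1624 + 0.2660 = 12.33

12.33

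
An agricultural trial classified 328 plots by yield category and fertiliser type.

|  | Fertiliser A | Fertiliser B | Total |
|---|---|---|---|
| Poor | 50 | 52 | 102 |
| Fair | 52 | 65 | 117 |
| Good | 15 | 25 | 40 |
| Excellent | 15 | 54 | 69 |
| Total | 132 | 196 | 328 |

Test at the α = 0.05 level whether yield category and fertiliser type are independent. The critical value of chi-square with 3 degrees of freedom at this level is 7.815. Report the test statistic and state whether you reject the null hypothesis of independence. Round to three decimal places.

14.075; reject H₀

Grand total N = 328.
Expected counts (row total × column total / N):
  Poor, Fertiliser A: 102×132/328 = 41.0488
  Poor, Fertiliser B: 102×196/328 = 60.9512
  Fair, Fertiliser A: 117×132/328 = 47.0854
  Fair, Fertiliser B: 117×196/328 = 69.9146
  Good, Fertiliser A: 40×132/328 = 16.0976
  Good, Fertiliser B: 40×196/328 = 23.9024
  Excellent, Fertiliser A: 69×132/328 = 27.7683
  Excellent, Fertiliser B: 69×196/328 = 41.2317
Contributions (O − E)²/E:
  (50 − 41.0488)²/41.0488 = 1.9519
  (52 − 60.9512)²/60.9512 = 1.3146
  (52 − 47.0854)²/47.0854 = 0.5130
  (65 − 69.9146)²/69.9146 = 0.3455
  (15 − 16.0976)²/16.0976 = 0.0748
  (25 − 23.9024)²/23.9024 = 0.0504
  (15 − 27.7683)²/27.7683 = 5.8711
  (54 − 41.2317)²/41.2317 = 3.9540
χ² = 1.9519 + 1.3146 + 0.5130 + 0.3455 + 0.0748 + 0.0504 + 5.8711 + 3.9540 = 14.075
df = (4−1)(2−1) = 3. Since 14.075 > 7.815, reject the null hypothesis of independence at α = 0.05.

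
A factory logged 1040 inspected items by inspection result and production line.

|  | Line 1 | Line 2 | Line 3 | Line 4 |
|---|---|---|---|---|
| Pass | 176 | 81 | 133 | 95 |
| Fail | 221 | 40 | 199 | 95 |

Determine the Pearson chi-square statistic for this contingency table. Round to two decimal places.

Row totals: 485, 555. Column totals: 397, 121, 332, 190. Grand total N = 1040.
Expected counts (row total × column total / N):
  Pass, Line 1: 485×397/1040 = 185.139
  Pass, Line 2: 485×121/1040 = 56.428
  Pass, Line 3: 485×332/1040 = 154.827
  Pass, Line 4: 485×190/1040 = 88.606
  Fail, Line 1: 555×397/1040 = 211.861
  Fail, Line 2: 555×121/1040 = 64.572
  Fail, Line 3: 555×332/1040 = 177.173
  Fail, Line 4: 555×190/1040 = 101.394
Contributions (O − E)²/E:
  (176 − 185.139)²/185.139 = 0.4511
  (81 − 56.428)²/56.428 = 10.7001
  (133 − 154.827)²/154.827 = 3.0771
  (95 − 88.606)²/88.606 = 0.4614
  (221 − 211.861)²/211.861 = 0.3942
  (40 − 64.572)²/64.572 = 9.3505
  (199 − 177.173)²/177.173 = 2.6890
  (95 − 101.394)²/101.394 = 0.4032
χ² = 0.4511 + 10.7001 + 3.0771 + 0.4614 + 0.3942 + 9.3505 + 2.6890 + 0.4032 = 27.53

27.53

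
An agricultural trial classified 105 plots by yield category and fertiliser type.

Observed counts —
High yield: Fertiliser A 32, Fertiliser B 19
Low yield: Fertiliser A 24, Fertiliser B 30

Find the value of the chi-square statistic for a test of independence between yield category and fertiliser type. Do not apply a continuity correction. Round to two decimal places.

Row totals: 51, 54. Column totals: 56, 49. Grand total N = 105.
Expected counts (row total × column total / N):
  High yield, Fertiliser A: 51×56/105 = 27.200
  High yield, Fertiliser B: 51×49/105 = 23.800
  Low yield, Fertiliser A: 54×56/105 = 28.800
  Low yield, Fertiliser B: 54×49/105 = 25.200
Contributions (O − E)²/E:
  (32 − 27.200)²/27.200 = 0.8471
  (19 − 23.800)²/23.800 = 0.9681
  (24 − 28.800)²/28.800 = 0.8000
  (30 − 25.200)²/25.200 = 0.9143
χ² = 0.8471 + 0.9681 + 0.8000 + 0.9143 = 3.53

3.53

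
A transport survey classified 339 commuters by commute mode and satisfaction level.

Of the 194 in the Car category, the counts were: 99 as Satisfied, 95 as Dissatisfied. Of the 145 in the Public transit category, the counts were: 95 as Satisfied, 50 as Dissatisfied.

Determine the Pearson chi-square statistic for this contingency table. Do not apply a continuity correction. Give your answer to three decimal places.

7.114

Row totals: 194, 145. Column totals: 194, 145. Grand total N = 339.
Expected counts (row total × column total / N):
  Car, Satisfied: 194×194/339 = 111.0206
  Car, Dissatisfied: 194×145/339 = 82.9794
  Public transit, Satisfied: 145×194/339 = 82.9794
  Public transit, Dissatisfied: 145×145/339 = 62.0206
Contributions (O − E)²/E:
  (99 − 111.0206)²/111.0206 = 1.3015
  (95 − 82.9794)²/82.9794 = 1.7413
  (95 − 82.9794)²/82.9794 = 1.7413
  (50 − 62.0206)²/62.0206 = 2.3298
χ² = 1.3015 + 1.7413 + 1.7413 + 2.3298 = 7.114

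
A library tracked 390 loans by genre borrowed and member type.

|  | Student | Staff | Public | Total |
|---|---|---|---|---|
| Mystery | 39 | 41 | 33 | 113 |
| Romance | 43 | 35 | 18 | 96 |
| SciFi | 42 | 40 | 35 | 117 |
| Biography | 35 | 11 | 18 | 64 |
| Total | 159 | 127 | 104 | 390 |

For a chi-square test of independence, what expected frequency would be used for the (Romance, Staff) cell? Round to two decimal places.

Row total (Romance) = 96; column total (Staff) = 127; grand total N = 390.
Expected count = (row total × column total) / N = 96 × 127 / 390 = 31.26.

31.26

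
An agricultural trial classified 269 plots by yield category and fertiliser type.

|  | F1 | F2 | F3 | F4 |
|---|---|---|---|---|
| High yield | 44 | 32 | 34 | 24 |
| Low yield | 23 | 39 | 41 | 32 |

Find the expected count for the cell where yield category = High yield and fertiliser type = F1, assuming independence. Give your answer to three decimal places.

33.375

Row total (High yield) = 134; column total (F1) = 67; grand total N = 269.
Expected count = (row total × column total) / N = 134 × 67 / 269 = 33.375.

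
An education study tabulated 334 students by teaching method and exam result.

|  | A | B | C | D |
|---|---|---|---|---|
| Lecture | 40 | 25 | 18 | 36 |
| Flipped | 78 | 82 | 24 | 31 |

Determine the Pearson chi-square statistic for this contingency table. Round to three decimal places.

Row totals: 119, 215. Column totals: 118, 107, 42, 67. Grand total N = 334.
Expected counts (row total × column total / N):
  Lecture, A: 119×118/334 = 42.0419
  Lecture, B: 119×107/334 = 38.1228
  Lecture, C: 119×42/334 = 14.9641
  Lecture, D: 119×67/334 = 23.8713
  Flipped, A: 215×118/334 = 75.9581
  Flipped, B: 215×107/334 = 68.8772
  Flipped, C: 215×42/334 = 27.0359
  Flipped, D: 215×67/334 = 43.1287
Contributions (O − E)²/E:
  (40 − 42.0419)²/42.0419 = 0.0992
  (25 − 38.1228)²/38.1228 = 4.5172
  (18 − 14.9641)²/14.9641 = 0.6159
  (36 − 23.8713)²/23.8713 = 6.1624
  (78 − 75.9581)²/75.9581 = 0.0549
  (82 − 68.8772)²/68.8772 = 2.5002
  (24 − 27.0359)²/27.0359 = 0.3409
  (31 − 43.1287)²/43.1287 = 3.4108
χ² = 0.0992 + 4.5172 + 0.6159 + 6.1624 + 0.0549 + 2.5002 + 0.3409 + 3.4108 = 17.702

17.702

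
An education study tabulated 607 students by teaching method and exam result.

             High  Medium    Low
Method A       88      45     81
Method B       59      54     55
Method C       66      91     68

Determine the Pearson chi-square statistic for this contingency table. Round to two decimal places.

19.56

Row totals: 214, 168, 225. Column totals: 213, 190, 204. Grand total N = 607.
Expected counts (row total × column total / N):
  Method A, High: 214×213/607 = 75.094
  Method A, Medium: 214×190/607 = 66.985
  Method A, Low: 214×204/607 = 71.921
  Method B, High: 168×213/607 = 58.952
  Method B, Medium: 168×190/607 = 52.586
  Method B, Low: 168×204/607 = 56.461
  Method C, High: 225×213/607 = 78.954
  Method C, Medium: 225×190/607 = 70.428
  Method C, Low: 225×204/607 = 75.618
Contributions (O − E)²/E:
  (88 − 75.094)²/75.094 = 2.2181
  (45 − 66.985)²/66.985 = 7.2156
  (81 − 71.921)²/71.921 = 1.1461
  (59 − 58.952)²/58.952 = 0.0000
  (54 − 52.586)²/52.586 = 0.0380
  (55 − 56.461)²/56.461 = 0.0378
  (66 − 78.954)²/78.954 = 2.1254
  (91 − 70.428)²/70.428 = 6.0091
  (68 − 75.618)²/75.618 = 0.7675
χ² = 2.2181 + 7.2156 + 1.1461 + 0.0000 + 0.0380 + 0.0378 + 2.1254 + 6.0091 + 0.7675 = 19.56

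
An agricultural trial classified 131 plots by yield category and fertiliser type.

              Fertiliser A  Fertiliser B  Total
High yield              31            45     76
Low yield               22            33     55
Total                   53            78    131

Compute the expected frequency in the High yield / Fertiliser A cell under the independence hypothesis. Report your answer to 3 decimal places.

Row total (High yield) = 76; column total (Fertiliser A) = 53; grand total N = 131.
Expected count = (row total × column total) / N = 76 × 53 / 131 = 30.748.

30.748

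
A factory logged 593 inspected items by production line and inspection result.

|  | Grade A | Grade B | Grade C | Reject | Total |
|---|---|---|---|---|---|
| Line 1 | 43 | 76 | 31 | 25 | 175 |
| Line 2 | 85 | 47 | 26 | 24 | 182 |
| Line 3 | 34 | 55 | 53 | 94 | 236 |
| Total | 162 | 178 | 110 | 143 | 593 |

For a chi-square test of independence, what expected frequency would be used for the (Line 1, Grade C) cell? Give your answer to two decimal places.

32.46

Row total (Line 1) = 175; column total (Grade C) = 110; grand total N = 593.
Expected count = (row total × column total) / N = 175 × 110 / 593 = 32.46.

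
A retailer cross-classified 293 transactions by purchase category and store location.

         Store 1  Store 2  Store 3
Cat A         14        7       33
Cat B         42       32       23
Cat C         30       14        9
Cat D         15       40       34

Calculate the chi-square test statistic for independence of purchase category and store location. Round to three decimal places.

Row totals: 54, 97, 53, 89. Column totals: 101, 93, 99. Grand total N = 293.
Expected counts (row total × column total / N):
  Cat A, Store 1: 54×101/293 = 18.6143
  Cat A, Store 2: 54×93/293 = 17.1399
  Cat A, Store 3: 54×99/293 = 18.2457
  Cat B, Store 1: 97×101/293 = 33.4369
  Cat B, Store 2: 97×93/293 = 30.7884
  Cat B, Store 3: 97×99/293 = 32.7747
  Cat C, Store 1: 53×101/293 = 18.2696
  Cat C, Store 2: 53×93/293 = 16.8225
  Cat C, Store 3: 53×99/293 = 17.9078
  Cat D, Store 1: 89×101/293 = 30.6792
  Cat D, Store 2: 89×93/293 = 28.2491
  Cat D, Store 3: 89×99/293 = 30.0717
Contributions (O − E)²/E:
  (14 − 18.6143)²/18.6143 = 1.1438
  (7 − 17.1399)²/17.1399 = 5.9987
  (33 − 18.2457)²/18.2457 = 11.9310
  (42 − 33.4369)²/33.4369 = 2.1930
  (32 − 30.7884)²/30.7884 = 0.0477
  (23 − 32.7747)²/32.7747 = 2.9152
  (30 − 18.2696)²/18.2696 = 7.5318
  (14 − 16.8225)²/16.8225 = 0.4736
  (9 − 17.9078)²/17.9078 = 4.4310
  (15 − 30.6792)²/30.6792 = 8.0132
  (40 − 28.2491)²/28.2491 = 4.8881
  (34 − 30.0717)²/30.0717 = 0.5132
χ² = 1.1438 + 5.9987 + 11.9310 + 2.1930 + 0.0477 + 2.9152 + 7.5318 + 0.4736 + 4.4310 + 8.0132 + 4.8881 + 0.5132 = 50.080

50.080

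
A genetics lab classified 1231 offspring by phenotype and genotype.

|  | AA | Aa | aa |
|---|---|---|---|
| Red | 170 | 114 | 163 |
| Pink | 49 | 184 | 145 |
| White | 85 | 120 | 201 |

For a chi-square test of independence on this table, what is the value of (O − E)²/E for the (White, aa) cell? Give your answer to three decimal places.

6.536

Row total (White) = 406; column total (aa) = 509; N = 1231.
Expected count E = 406 × 509 / 1231 = 167.8749.
Contribution = (O − E)²/E = (201 − 167.8749)² / 167.8749 = 6.536.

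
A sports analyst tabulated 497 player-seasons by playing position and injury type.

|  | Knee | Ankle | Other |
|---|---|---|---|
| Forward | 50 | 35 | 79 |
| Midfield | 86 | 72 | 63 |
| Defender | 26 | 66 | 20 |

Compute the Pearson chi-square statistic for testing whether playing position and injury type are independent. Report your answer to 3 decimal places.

Row totals: 164, 221, 112. Column totals: 162, 173, 162. Grand total N = 497.
Expected counts (row total × column total / N):
  Forward, Knee: 164×162/497 = 53.45674
  Forward, Ankle: 164×173/497 = 57.08652
  Forward, Other: 164×162/497 = 53.45674
  Midfield, Knee: 221×162/497 = 72.03622
  Midfield, Ankle: 221×173/497 = 76.92757
  Midfield, Other: 221×162/497 = 72.03622
  Defender, Knee: 112×162/497 = 36.50704
  Defender, Ankle: 112×173/497 = 38.98592
  Defender, Other: 112×162/497 = 36.50704
Contributions (O − E)²/E:
  (50 − 53.45674)²/53.45674 = 0.2235
  (35 − 57.08652)²/57.08652 = 8.5452
  (79 − 53.45674)²/53.45674 = 12.2053
  (86 − 72.03622)²/72.03622 = 2.7068
  (72 − 76.92757)²/76.92757 = 0.3156
  (63 − 72.03622)²/72.03622 = 1.1335
  (26 − 36.50704)²/36.50704 = 3.0240
  (66 − 38.98592)²/38.98592 = 18.7186
  (20 − 36.50704)²/36.50704 = 7.4638
χ² = 0.2235 + 8.5452 + 12.2053 + 2.7068 + 0.3156 + 1.1335 + 3.0240 + 18.7186 + 7.4638 = 54.336

54.336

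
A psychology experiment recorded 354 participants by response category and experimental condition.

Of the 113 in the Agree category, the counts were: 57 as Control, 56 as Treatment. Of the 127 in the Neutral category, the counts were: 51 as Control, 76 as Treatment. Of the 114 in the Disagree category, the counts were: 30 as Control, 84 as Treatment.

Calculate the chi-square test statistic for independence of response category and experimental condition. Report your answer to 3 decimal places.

Row totals: 113, 127, 114. Column totals: 138, 216. Grand total N = 354.
Expected counts (row total × column total / N):
  Agree, Control: 113×138/354 = 44.05085
  Agree, Treatment: 113×216/354 = 68.94915
  Neutral, Control: 127×138/354 = 49.50847
  Neutral, Treatment: 127×216/354 = 77.49153
  Disagree, Control: 114×138/354 = 44.44068
  Disagree, Treatment: 114×216/354 = 69.55932
Contributions (O − E)²/E:
  (57 − 44.05085)²/44.05085 = 3.8065
  (56 − 68.94915)²/68.94915 = 2.4319
  (51 − 49.50847)²/49.50847 = 0.0449
  (76 − 77.49153)²/77.49153 = 0.0287
  (30 − 44.44068)²/44.44068 = 4.6924
  (84 − 69.55932)²/69.55932 = 2.9979
χ² = 3.8065 + 2.4319 + 0.0449 + 0.0287 + 4.6924 + 2.9979 = 14.002

14.002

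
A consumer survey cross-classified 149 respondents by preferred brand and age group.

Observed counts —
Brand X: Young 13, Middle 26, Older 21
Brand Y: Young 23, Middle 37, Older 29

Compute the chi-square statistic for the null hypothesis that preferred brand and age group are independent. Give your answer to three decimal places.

Row totals: 60, 89. Column totals: 36, 63, 50. Grand total N = 149.
Expected counts (row total × column total / N):
  Brand X, Young: 60×36/149 = 14.4966
  Brand X, Middle: 60×63/149 = 25.3691
  Brand X, Older: 60×50/149 = 20.1342
  Brand Y, Young: 89×36/149 = 21.5034
  Brand Y, Middle: 89×63/149 = 37.6309
  Brand Y, Older: 89×50/149 = 29.8658
Contributions (O − E)²/E:
  (13 − 14.4966)²/14.4966 = 0.1545
  (26 − 25.3691)²/25.3691 = 0.0157
  (21 − 20.1342)²/20.1342 = 0.0372
  (23 − 21.5034)²/21.5034 = 0.1042
  (37 − 37.6309)²/37.6309 = 0.0106
  (29 − 29.8658)²/29.8658 = 0.0251
χ² = 0.1545 + 0.0157 + 0.0372 + 0.1042 + 0.0106 + 0.0251 = 0.347

0.347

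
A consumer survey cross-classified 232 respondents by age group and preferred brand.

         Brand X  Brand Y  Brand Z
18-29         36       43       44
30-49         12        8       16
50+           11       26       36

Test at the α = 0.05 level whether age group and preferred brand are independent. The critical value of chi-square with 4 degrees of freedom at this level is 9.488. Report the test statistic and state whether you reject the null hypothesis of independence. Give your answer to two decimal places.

Row totals: 123, 36, 73. Column totals: 59, 77, 96. Grand total N = 232.
Expected counts (row total × column total / N):
  18-29, Brand X: 123×59/232 = 31.280
  18-29, Brand Y: 123×77/232 = 40.823
  18-29, Brand Z: 123×96/232 = 50.897
  30-49, Brand X: 36×59/232 = 9.155
  30-49, Brand Y: 36×77/232 = 11.948
  30-49, Brand Z: 36×96/232 = 14.897
  50+, Brand X: 73×59/232 = 18.565
  50+, Brand Y: 73×77/232 = 24.228
  50+, Brand Z: 73×96/232 = 30.207
Contributions (O − E)²/E:
  (36 − 31.280)²/31.280 = 0.7122
  (43 − 40.823)²/40.823 = 0.1161
  (44 − 50.897)²/50.897 = 0.9346
  (12 − 9.155)²/9.155 = 0.8841
  (8 − 11.948)²/11.948 = 1.3045
  (16 − 14.897)²/14.897 = 0.0817
  (11 − 18.565)²/18.565 = 3.0826
  (26 − 24.228)²/24.228 = 0.1296
  (36 − 30.207)²/30.207 = 1.1110
χ² = 0.7122 + 0.1161 + 0.9346 + 0.8841 + 1.3045 + 0.0817 + 3.0826 + 0.1296 + 1.1110 = 8.36
df = (3−1)(3−1) = 4. Since 8.36 < 9.488, fail to reject the null hypothesis of independence at α = 0.05.

8.36; fail to reject H₀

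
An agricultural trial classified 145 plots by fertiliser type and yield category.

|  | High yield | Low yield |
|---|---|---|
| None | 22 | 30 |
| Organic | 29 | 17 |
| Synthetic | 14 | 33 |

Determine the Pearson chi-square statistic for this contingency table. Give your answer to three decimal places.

10.604

Row totals: 52, 46, 47. Column totals: 65, 80. Grand total N = 145.
Expected counts (row total × column total / N):
  None, High yield: 52×65/145 = 23.3103
  None, Low yield: 52×80/145 = 28.6897
  Organic, High yield: 46×65/145 = 20.6207
  Organic, Low yield: 46×80/145 = 25.3793
  Synthetic, High yield: 47×65/145 = 21.0690
  Synthetic, Low yield: 47×80/145 = 25.9310
Contributions (O − E)²/E:
  (22 − 23.3103)²/23.3103 = 0.0737
  (30 − 28.6897)²/28.6897 = 0.0598
  (29 − 20.6207)²/20.6207 = 3.4050
  (17 − 25.3793)²/25.3793 = 2.7665
  (14 − 21.0690)²/21.0690 = 2.3718
  (33 − 25.9310)²/25.9310 = 1.9271
χ² = 0.0737 + 0.0598 + 3.4050 + 2.7665 + 2.3718 + 1.9271 = 10.604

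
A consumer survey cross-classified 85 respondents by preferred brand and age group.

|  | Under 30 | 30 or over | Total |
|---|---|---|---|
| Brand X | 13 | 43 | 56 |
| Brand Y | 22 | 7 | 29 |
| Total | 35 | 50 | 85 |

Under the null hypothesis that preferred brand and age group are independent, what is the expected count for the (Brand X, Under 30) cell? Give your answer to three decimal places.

Row total (Brand X) = 56; column total (Under 30) = 35; grand total N = 85.
Expected count = (row total × column total) / N = 56 × 35 / 85 = 23.059.

23.059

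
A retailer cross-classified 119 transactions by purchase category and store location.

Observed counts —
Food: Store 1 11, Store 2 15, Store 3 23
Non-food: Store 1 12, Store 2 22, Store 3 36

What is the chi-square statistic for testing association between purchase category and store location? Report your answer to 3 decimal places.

0.543

Row totals: 49, 70. Column totals: 23, 37, 59. Grand total N = 119.
Expected counts (row total × column total / N):
  Food, Store 1: 49×23/119 = 9.4706
  Food, Store 2: 49×37/119 = 15.2353
  Food, Store 3: 49×59/119 = 24.2941
  Non-food, Store 1: 70×23/119 = 13.5294
  Non-food, Store 2: 70×37/119 = 21.7647
  Non-food, Store 3: 70×59/119 = 34.7059
Contributions (O − E)²/E:
  (11 − 9.4706)²/9.4706 = 0.2470
  (15 − 15.2353)²/15.2353 = 0.0036
  (23 − 24.2941)²/24.2941 = 0.0689
  (12 − 13.5294)²/13.5294 = 0.1729
  (22 − 21.7647)²/21.7647 = 0.0025
  (36 − 34.7059)²/34.7059 = 0.0483
χ² = 0.2470 + 0.0036 + 0.0689 + 0.1729 + 0.0025 + 0.0483 = 0.543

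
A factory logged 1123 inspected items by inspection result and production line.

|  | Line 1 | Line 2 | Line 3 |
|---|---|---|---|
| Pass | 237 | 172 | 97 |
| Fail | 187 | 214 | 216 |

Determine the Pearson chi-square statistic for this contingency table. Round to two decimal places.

Row totals: 506, 617. Column totals: 424, 386, 313. Grand total N = 1123.
Expected counts (row total × column total / N):
  Pass, Line 1: 506×424/1123 = 191.045
  Pass, Line 2: 506×386/1123 = 173.923
  Pass, Line 3: 506×313/1123 = 141.031
  Fail, Line 1: 617×424/1123 = 232.955
  Fail, Line 2: 617×386/1123 = 212.077
  Fail, Line 3: 617×313/1123 = 171.969
Contributions (O − E)²/E:
  (237 − 191.045)²/191.045 = 11.0543
  (172 − 173.923)²/173.923 = 0.0213
  (97 − 141.031)²/141.031 = 13.7468
  (187 − 232.955)²/232.955 = 9.0655
  (214 − 212.077)²/212.077 = 0.0174
  (216 − 171.969)²/171.969 = 11.2737
χ² = 11.0543 + 0.0213 + 13.7468 + 9.0655 + 0.0174 + 11.2737 = 45.18

45.18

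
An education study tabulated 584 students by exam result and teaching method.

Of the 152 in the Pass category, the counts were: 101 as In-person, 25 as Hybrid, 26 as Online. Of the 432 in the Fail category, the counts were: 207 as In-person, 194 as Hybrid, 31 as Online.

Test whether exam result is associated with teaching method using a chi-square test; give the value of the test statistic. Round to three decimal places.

42.964

Row totals: 152, 432. Column totals: 308, 219, 57. Grand total N = 584.
Expected counts (row total × column total / N):
  Pass, In-person: 152×308/584 = 80.16438
  Pass, Hybrid: 152×219/584 = 57.00000
  Pass, Online: 152×57/584 = 14.83562
  Fail, In-person: 432×308/584 = 227.83562
  Fail, Hybrid: 432×219/584 = 162.00000
  Fail, Online: 432×57/584 = 42.16438
Contributions (O − E)²/E:
  (101 − 80.16438)²/80.16438 = 5.4154
  (25 − 57.00000)²/57.00000 = 17.9649
  (26 − 14.83562)²/14.83562 = 8.4016
  (207 − 227.83562)²/227.83562 = 1.9054
  (194 − 162.00000)²/162.00000 = 6.3210
  (31 − 42.16438)²/42.16438 = 2.9561
χ² = 5.4154 + 17.9649 + 8.4016 + 1.9054 + 6.3210 + 2.9561 = 42.964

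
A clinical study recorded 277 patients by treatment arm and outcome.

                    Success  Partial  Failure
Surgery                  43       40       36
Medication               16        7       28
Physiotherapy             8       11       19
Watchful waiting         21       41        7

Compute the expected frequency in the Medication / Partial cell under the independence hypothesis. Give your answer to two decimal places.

Row total (Medication) = 51; column total (Partial) = 99; grand total N = 277.
Expected count = (row total × column total) / N = 51 × 99 / 277 = 18.23.

18.23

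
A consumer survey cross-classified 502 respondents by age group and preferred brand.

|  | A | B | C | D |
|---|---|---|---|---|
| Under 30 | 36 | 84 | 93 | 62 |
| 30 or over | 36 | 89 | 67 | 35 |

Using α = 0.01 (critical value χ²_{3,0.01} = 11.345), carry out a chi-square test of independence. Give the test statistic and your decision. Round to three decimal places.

7.363; fail to reject H₀

Row totals: 275, 227. Column totals: 72, 173, 160, 97. Grand total N = 502.
Expected counts (row total × column total / N):
  Under 30, A: 275×72/502 = 39.4422
  Under 30, B: 275×173/502 = 94.7709
  Under 30, C: 275×160/502 = 87.6494
  Under 30, D: 275×97/502 = 53.1375
  30 or over, A: 227×72/502 = 32.5578
  30 or over, B: 227×173/502 = 78.2291
  30 or over, C: 227×160/502 = 72.3506
  30 or over, D: 227×97/502 = 43.8625
Contributions (O − E)²/E:
  (36 − 39.4422)²/39.4422 = 0.3004
  (84 − 94.7709)²/94.7709 = 1.2241
  (93 − 87.6494)²/87.6494 = 0.3266
  (62 − 53.1375)²/53.1375 = 1.4781
  (36 − 32.5578)²/32.5578 = 0.3639
  (89 − 78.2291)²/78.2291 = 1.4830
  (67 − 72.3506)²/72.3506 = 0.3957
  (35 − 43.8625)²/43.8625 = 1.7907
χ² = 0.3004 + 1.2241 + 0.3266 + 1.4781 + 0.3639 + 1.4830 + 0.3957 + 1.7907 = 7.363
df = (2−1)(4−1) = 3. Since 7.363 < 11.345, fail to reject the null hypothesis of independence at α = 0.01.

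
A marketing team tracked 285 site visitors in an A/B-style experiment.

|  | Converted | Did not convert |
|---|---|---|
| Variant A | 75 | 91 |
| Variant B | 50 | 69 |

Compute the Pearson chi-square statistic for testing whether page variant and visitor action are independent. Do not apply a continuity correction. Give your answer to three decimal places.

0.282

Row totals: 166, 119. Column totals: 125, 160. Grand total N = 285.
Expected counts (row total × column total / N):
  Variant A, Converted: 166×125/285 = 72.8070
  Variant A, Did not convert: 166×160/285 = 93.1930
  Variant B, Converted: 119×125/285 = 52.1930
  Variant B, Did not convert: 119×160/285 = 66.8070
Contributions (O − E)²/E:
  (75 − 72.8070)²/72.8070 = 0.0661
  (91 − 93.1930)²/93.1930 = 0.0516
  (50 − 52.1930)²/52.1930 = 0.0921
  (69 − 66.8070)²/66.8070 = 0.0720
χ² = 0.0661 + 0.0516 + 0.0921 + 0.0720 = 0.282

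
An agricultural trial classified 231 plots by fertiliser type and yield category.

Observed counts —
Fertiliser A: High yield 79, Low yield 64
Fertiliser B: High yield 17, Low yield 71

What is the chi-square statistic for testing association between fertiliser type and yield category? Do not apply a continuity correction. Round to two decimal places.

Row totals: 143, 88. Column totals: 96, 135. Grand total N = 231.
Expected counts (row total × column total / N):
  Fertiliser A, High yield: 143×96/231 = 59.429
  Fertiliser A, Low yield: 143×135/231 = 83.571
  Fertiliser B, High yield: 88×96/231 = 36.571
  Fertiliser B, Low yield: 88×135/231 = 51.429
Contributions (O − E)²/E:
  (79 − 59.429)²/59.429 = 6.4451
  (64 − 83.571)²/83.571 = 4.5832
  (17 − 36.571)²/36.571 = 10.4734
  (71 − 51.429)²/51.429 = 7.4476
χ² = 6.4451 + 4.5832 + 10.4734 + 7.4476 = 28.95

28.95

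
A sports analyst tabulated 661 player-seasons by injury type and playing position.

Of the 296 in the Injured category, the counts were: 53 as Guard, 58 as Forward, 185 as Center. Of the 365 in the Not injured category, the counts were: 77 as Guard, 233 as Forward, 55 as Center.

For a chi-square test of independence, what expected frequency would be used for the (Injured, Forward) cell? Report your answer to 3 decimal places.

130.312

Row total (Injured) = 296; column total (Forward) = 291; grand total N = 661.
Expected count = (row total × column total) / N = 296 × 291 / 661 = 130.312.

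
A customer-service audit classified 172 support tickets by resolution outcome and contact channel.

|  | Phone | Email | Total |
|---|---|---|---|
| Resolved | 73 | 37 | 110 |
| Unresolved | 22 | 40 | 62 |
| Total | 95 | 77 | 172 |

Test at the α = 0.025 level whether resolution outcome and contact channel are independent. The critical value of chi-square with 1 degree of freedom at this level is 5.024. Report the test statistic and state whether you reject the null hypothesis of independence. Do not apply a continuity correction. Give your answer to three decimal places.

Grand total N = 172.
Expected counts (row total × column total / N):
  Resolved, Phone: 110×95/172 = 60.7558
  Resolved, Email: 110×77/172 = 49.2442
  Unresolved, Phone: 62×95/172 = 34.2442
  Unresolved, Email: 62×77/172 = 27.7558
Contributions (O − E)²/E:
  (73 − 60.7558)²/60.7558 = 2.4676
  (37 − 49.2442)²/49.2442 = 3.0444
  (22 − 34.2442)²/34.2442 = 4.3780
  (40 − 27.7558)²/27.7558 = 5.4014
χ² = 2.4676 + 3.0444 + 4.3780 + 5.4014 = 15.291
df = (2−1)(2−1) = 1. Since 15.291 > 5.024, reject the null hypothesis of independence at α = 0.025.

15.291; reject H₀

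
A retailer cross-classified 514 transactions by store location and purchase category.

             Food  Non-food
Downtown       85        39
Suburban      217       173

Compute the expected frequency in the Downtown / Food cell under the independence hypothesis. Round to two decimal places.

72.86

Row total (Downtown) = 124; column total (Food) = 302; grand total N = 514.
Expected count = (row total × column total) / N = 124 × 302 / 514 = 72.86.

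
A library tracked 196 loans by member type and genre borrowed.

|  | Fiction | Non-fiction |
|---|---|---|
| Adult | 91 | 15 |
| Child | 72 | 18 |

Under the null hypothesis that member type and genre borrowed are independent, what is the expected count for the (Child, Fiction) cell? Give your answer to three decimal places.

Row total (Child) = 90; column total (Fiction) = 163; grand total N = 196.
Expected count = (row total × column total) / N = 90 × 163 / 196 = 74.847.

74.847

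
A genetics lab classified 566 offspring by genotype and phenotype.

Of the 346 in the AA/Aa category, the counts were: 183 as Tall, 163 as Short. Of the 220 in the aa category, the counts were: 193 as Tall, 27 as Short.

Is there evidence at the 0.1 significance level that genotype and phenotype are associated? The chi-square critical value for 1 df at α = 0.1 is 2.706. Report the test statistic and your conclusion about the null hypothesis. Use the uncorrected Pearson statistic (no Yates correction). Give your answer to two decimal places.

Row totals: 346, 220. Column totals: 376, 190. Grand total N = 566.
Expected counts (row total × column total / N):
  AA/Aa, Tall: 346×376/566 = 229.852
  AA/Aa, Short: 346×190/566 = 116.148
  aa, Tall: 220×376/566 = 146.148
  aa, Short: 220×190/566 = 73.852
Contributions (O − E)²/E:
  (183 − 229.852)²/229.852 = 9.5501
  (163 − 116.148)²/116.148 = 18.8992
  (193 − 146.148)²/146.148 = 15.0198
  (27 − 73.852)²/73.852 = 29.7231
χ² = 9.5501 + 18.8992 + 15.0198 + 29.7231 = 73.19
df = (2−1)(2−1) = 1. Since 73.19 > 2.706, reject the null hypothesis of independence at α = 0.1.

73.19; reject H₀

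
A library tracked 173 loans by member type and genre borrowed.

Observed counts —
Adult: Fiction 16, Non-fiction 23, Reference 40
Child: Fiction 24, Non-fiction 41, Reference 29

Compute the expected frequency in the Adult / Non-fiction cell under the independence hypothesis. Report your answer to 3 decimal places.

29.225

Row total (Adult) = 79; column total (Non-fiction) = 64; grand total N = 173.
Expected count = (row total × column total) / N = 79 × 64 / 173 = 29.225.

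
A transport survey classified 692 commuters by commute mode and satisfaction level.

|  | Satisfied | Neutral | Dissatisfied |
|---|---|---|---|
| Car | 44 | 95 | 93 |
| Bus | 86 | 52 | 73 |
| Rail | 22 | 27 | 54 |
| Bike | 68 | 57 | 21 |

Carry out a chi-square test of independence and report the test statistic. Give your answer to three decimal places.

Row totals: 232, 211, 103, 146. Column totals: 220, 231, 241. Grand total N = 692.
Expected counts (row total × column total / N):
  Car, Satisfied: 232×220/692 = 73.75723
  Car, Neutral: 232×231/692 = 77.44509
  Car, Dissatisfied: 232×241/692 = 80.79769
  Bus, Satisfied: 211×220/692 = 67.08092
  Bus, Neutral: 211×231/692 = 70.43497
  Bus, Dissatisfied: 211×241/692 = 73.48410
  Rail, Satisfied: 103×220/692 = 32.74566
  Rail, Neutral: 103×231/692 = 34.38295
  Rail, Dissatisfied: 103×241/692 = 35.87139
  Bike, Satisfied: 146×220/692 = 46.41618
  Bike, Neutral: 146×231/692 = 48.73699
  Bike, Dissatisfied: 146×241/692 = 50.84682
Contributions (O − E)²/E:
  (44 − 73.75723)²/73.75723 = 12.0055
  (95 − 77.44509)²/77.44509 = 3.9793
  (93 − 80.79769)²/80.79769 = 1.8428
  (86 − 67.08092)²/67.08092 = 5.3358
  (52 − 70.43497)²/70.43497 = 4.8250
  (73 − 73.48410)²/73.48410 = 0.0032
  (22 − 32.74566)²/32.74566 = 3.5262
  (27 − 34.38295)²/34.38295 = 1.5853
  (54 − 35.87139)²/35.87139 = 9.1618
  (68 − 46.41618)²/46.41618 = 10.0366
  (57 − 48.73699)²/48.73699 = 1.4009
  (21 − 50.84682)²/50.84682 = 17.5199
χ² = 12.0055 + 3.9793 + 1.8428 + 5.3358 + 4.8250 + 0.0032 + 3.5262 + 1.5853 + 9.1618 + 10.0366 + 1.4009 + 17.5199 = 71.222

71.222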